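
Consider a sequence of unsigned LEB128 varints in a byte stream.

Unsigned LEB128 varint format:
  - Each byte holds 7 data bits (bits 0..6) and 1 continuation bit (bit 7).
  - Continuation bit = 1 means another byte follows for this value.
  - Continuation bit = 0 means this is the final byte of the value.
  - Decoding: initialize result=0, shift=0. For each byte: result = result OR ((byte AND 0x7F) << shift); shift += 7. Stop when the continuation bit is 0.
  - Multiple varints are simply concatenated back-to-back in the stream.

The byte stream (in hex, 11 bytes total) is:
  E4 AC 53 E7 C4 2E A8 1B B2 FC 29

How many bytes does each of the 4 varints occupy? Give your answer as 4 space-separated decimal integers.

  byte[0]=0xE4 cont=1 payload=0x64=100: acc |= 100<<0 -> acc=100 shift=7
  byte[1]=0xAC cont=1 payload=0x2C=44: acc |= 44<<7 -> acc=5732 shift=14
  byte[2]=0x53 cont=0 payload=0x53=83: acc |= 83<<14 -> acc=1365604 shift=21 [end]
Varint 1: bytes[0:3] = E4 AC 53 -> value 1365604 (3 byte(s))
  byte[3]=0xE7 cont=1 payload=0x67=103: acc |= 103<<0 -> acc=103 shift=7
  byte[4]=0xC4 cont=1 payload=0x44=68: acc |= 68<<7 -> acc=8807 shift=14
  byte[5]=0x2E cont=0 payload=0x2E=46: acc |= 46<<14 -> acc=762471 shift=21 [end]
Varint 2: bytes[3:6] = E7 C4 2E -> value 762471 (3 byte(s))
  byte[6]=0xA8 cont=1 payload=0x28=40: acc |= 40<<0 -> acc=40 shift=7
  byte[7]=0x1B cont=0 payload=0x1B=27: acc |= 27<<7 -> acc=3496 shift=14 [end]
Varint 3: bytes[6:8] = A8 1B -> value 3496 (2 byte(s))
  byte[8]=0xB2 cont=1 payload=0x32=50: acc |= 50<<0 -> acc=50 shift=7
  byte[9]=0xFC cont=1 payload=0x7C=124: acc |= 124<<7 -> acc=15922 shift=14
  byte[10]=0x29 cont=0 payload=0x29=41: acc |= 41<<14 -> acc=687666 shift=21 [end]
Varint 4: bytes[8:11] = B2 FC 29 -> value 687666 (3 byte(s))

Answer: 3 3 2 3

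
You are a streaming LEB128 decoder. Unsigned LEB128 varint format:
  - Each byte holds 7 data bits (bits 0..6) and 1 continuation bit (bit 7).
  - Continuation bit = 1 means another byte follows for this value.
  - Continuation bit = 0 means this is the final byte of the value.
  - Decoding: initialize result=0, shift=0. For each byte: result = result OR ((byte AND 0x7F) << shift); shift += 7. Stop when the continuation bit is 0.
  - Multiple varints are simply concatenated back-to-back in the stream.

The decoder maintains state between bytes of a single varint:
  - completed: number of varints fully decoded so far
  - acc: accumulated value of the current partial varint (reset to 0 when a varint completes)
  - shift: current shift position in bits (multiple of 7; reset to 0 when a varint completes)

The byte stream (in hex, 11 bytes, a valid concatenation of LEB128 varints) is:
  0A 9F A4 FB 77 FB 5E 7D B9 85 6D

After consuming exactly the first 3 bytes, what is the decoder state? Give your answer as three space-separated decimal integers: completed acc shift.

byte[0]=0x0A cont=0 payload=0x0A: varint #1 complete (value=10); reset -> completed=1 acc=0 shift=0
byte[1]=0x9F cont=1 payload=0x1F: acc |= 31<<0 -> completed=1 acc=31 shift=7
byte[2]=0xA4 cont=1 payload=0x24: acc |= 36<<7 -> completed=1 acc=4639 shift=14

Answer: 1 4639 14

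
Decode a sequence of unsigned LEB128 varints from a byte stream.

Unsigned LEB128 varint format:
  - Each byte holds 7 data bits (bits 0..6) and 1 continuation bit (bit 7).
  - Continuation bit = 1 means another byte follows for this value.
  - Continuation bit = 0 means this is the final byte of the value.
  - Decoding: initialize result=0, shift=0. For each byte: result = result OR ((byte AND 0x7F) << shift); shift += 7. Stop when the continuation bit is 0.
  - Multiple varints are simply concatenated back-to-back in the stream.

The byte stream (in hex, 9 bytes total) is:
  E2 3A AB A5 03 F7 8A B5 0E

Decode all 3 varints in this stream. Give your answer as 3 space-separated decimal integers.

  byte[0]=0xE2 cont=1 payload=0x62=98: acc |= 98<<0 -> acc=98 shift=7
  byte[1]=0x3A cont=0 payload=0x3A=58: acc |= 58<<7 -> acc=7522 shift=14 [end]
Varint 1: bytes[0:2] = E2 3A -> value 7522 (2 byte(s))
  byte[2]=0xAB cont=1 payload=0x2B=43: acc |= 43<<0 -> acc=43 shift=7
  byte[3]=0xA5 cont=1 payload=0x25=37: acc |= 37<<7 -> acc=4779 shift=14
  byte[4]=0x03 cont=0 payload=0x03=3: acc |= 3<<14 -> acc=53931 shift=21 [end]
Varint 2: bytes[2:5] = AB A5 03 -> value 53931 (3 byte(s))
  byte[5]=0xF7 cont=1 payload=0x77=119: acc |= 119<<0 -> acc=119 shift=7
  byte[6]=0x8A cont=1 payload=0x0A=10: acc |= 10<<7 -> acc=1399 shift=14
  byte[7]=0xB5 cont=1 payload=0x35=53: acc |= 53<<14 -> acc=869751 shift=21
  byte[8]=0x0E cont=0 payload=0x0E=14: acc |= 14<<21 -> acc=30229879 shift=28 [end]
Varint 3: bytes[5:9] = F7 8A B5 0E -> value 30229879 (4 byte(s))

Answer: 7522 53931 30229879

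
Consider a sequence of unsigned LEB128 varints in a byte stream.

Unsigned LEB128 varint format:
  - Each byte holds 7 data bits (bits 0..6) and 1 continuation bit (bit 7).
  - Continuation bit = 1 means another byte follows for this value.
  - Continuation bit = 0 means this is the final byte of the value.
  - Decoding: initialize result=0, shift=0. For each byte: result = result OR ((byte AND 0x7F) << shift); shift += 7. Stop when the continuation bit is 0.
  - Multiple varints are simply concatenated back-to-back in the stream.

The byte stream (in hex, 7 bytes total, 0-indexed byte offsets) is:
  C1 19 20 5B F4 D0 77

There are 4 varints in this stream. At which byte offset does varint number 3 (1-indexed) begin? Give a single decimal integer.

Answer: 3

Derivation:
  byte[0]=0xC1 cont=1 payload=0x41=65: acc |= 65<<0 -> acc=65 shift=7
  byte[1]=0x19 cont=0 payload=0x19=25: acc |= 25<<7 -> acc=3265 shift=14 [end]
Varint 1: bytes[0:2] = C1 19 -> value 3265 (2 byte(s))
  byte[2]=0x20 cont=0 payload=0x20=32: acc |= 32<<0 -> acc=32 shift=7 [end]
Varint 2: bytes[2:3] = 20 -> value 32 (1 byte(s))
  byte[3]=0x5B cont=0 payload=0x5B=91: acc |= 91<<0 -> acc=91 shift=7 [end]
Varint 3: bytes[3:4] = 5B -> value 91 (1 byte(s))
  byte[4]=0xF4 cont=1 payload=0x74=116: acc |= 116<<0 -> acc=116 shift=7
  byte[5]=0xD0 cont=1 payload=0x50=80: acc |= 80<<7 -> acc=10356 shift=14
  byte[6]=0x77 cont=0 payload=0x77=119: acc |= 119<<14 -> acc=1960052 shift=21 [end]
Varint 4: bytes[4:7] = F4 D0 77 -> value 1960052 (3 byte(s))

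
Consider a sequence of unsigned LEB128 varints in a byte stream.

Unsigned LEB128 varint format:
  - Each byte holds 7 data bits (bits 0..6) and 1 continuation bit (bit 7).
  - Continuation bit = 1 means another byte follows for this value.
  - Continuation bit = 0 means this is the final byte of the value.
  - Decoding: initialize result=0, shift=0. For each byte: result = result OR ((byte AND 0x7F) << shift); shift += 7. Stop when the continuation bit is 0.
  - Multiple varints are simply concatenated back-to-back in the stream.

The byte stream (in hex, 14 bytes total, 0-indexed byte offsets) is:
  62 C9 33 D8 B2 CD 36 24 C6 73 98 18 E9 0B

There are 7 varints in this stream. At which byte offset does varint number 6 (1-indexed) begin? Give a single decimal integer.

  byte[0]=0x62 cont=0 payload=0x62=98: acc |= 98<<0 -> acc=98 shift=7 [end]
Varint 1: bytes[0:1] = 62 -> value 98 (1 byte(s))
  byte[1]=0xC9 cont=1 payload=0x49=73: acc |= 73<<0 -> acc=73 shift=7
  byte[2]=0x33 cont=0 payload=0x33=51: acc |= 51<<7 -> acc=6601 shift=14 [end]
Varint 2: bytes[1:3] = C9 33 -> value 6601 (2 byte(s))
  byte[3]=0xD8 cont=1 payload=0x58=88: acc |= 88<<0 -> acc=88 shift=7
  byte[4]=0xB2 cont=1 payload=0x32=50: acc |= 50<<7 -> acc=6488 shift=14
  byte[5]=0xCD cont=1 payload=0x4D=77: acc |= 77<<14 -> acc=1268056 shift=21
  byte[6]=0x36 cont=0 payload=0x36=54: acc |= 54<<21 -> acc=114514264 shift=28 [end]
Varint 3: bytes[3:7] = D8 B2 CD 36 -> value 114514264 (4 byte(s))
  byte[7]=0x24 cont=0 payload=0x24=36: acc |= 36<<0 -> acc=36 shift=7 [end]
Varint 4: bytes[7:8] = 24 -> value 36 (1 byte(s))
  byte[8]=0xC6 cont=1 payload=0x46=70: acc |= 70<<0 -> acc=70 shift=7
  byte[9]=0x73 cont=0 payload=0x73=115: acc |= 115<<7 -> acc=14790 shift=14 [end]
Varint 5: bytes[8:10] = C6 73 -> value 14790 (2 byte(s))
  byte[10]=0x98 cont=1 payload=0x18=24: acc |= 24<<0 -> acc=24 shift=7
  byte[11]=0x18 cont=0 payload=0x18=24: acc |= 24<<7 -> acc=3096 shift=14 [end]
Varint 6: bytes[10:12] = 98 18 -> value 3096 (2 byte(s))
  byte[12]=0xE9 cont=1 payload=0x69=105: acc |= 105<<0 -> acc=105 shift=7
  byte[13]=0x0B cont=0 payload=0x0B=11: acc |= 11<<7 -> acc=1513 shift=14 [end]
Varint 7: bytes[12:14] = E9 0B -> value 1513 (2 byte(s))

Answer: 10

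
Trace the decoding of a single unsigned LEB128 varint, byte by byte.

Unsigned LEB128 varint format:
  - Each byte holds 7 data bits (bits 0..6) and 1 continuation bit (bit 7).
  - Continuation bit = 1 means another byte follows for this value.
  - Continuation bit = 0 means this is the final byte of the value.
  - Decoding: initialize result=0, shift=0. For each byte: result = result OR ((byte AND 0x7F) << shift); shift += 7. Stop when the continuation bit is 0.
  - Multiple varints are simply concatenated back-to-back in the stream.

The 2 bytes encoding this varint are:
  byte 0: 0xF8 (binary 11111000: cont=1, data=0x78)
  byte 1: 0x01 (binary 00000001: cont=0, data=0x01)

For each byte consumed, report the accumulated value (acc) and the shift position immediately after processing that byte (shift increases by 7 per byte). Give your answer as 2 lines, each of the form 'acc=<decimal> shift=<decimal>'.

byte 0=0xF8: payload=0x78=120, contrib = 120<<0 = 120; acc -> 120, shift -> 7
byte 1=0x01: payload=0x01=1, contrib = 1<<7 = 128; acc -> 248, shift -> 14

Answer: acc=120 shift=7
acc=248 shift=14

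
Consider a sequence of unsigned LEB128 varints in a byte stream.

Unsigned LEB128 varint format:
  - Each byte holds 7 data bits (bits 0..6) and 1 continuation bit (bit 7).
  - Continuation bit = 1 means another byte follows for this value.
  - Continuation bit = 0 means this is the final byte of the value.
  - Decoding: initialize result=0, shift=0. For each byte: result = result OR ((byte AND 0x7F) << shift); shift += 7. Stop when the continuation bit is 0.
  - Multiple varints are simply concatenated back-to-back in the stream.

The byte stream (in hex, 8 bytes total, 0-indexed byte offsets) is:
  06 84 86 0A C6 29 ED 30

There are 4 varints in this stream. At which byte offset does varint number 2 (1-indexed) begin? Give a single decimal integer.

  byte[0]=0x06 cont=0 payload=0x06=6: acc |= 6<<0 -> acc=6 shift=7 [end]
Varint 1: bytes[0:1] = 06 -> value 6 (1 byte(s))
  byte[1]=0x84 cont=1 payload=0x04=4: acc |= 4<<0 -> acc=4 shift=7
  byte[2]=0x86 cont=1 payload=0x06=6: acc |= 6<<7 -> acc=772 shift=14
  byte[3]=0x0A cont=0 payload=0x0A=10: acc |= 10<<14 -> acc=164612 shift=21 [end]
Varint 2: bytes[1:4] = 84 86 0A -> value 164612 (3 byte(s))
  byte[4]=0xC6 cont=1 payload=0x46=70: acc |= 70<<0 -> acc=70 shift=7
  byte[5]=0x29 cont=0 payload=0x29=41: acc |= 41<<7 -> acc=5318 shift=14 [end]
Varint 3: bytes[4:6] = C6 29 -> value 5318 (2 byte(s))
  byte[6]=0xED cont=1 payload=0x6D=109: acc |= 109<<0 -> acc=109 shift=7
  byte[7]=0x30 cont=0 payload=0x30=48: acc |= 48<<7 -> acc=6253 shift=14 [end]
Varint 4: bytes[6:8] = ED 30 -> value 6253 (2 byte(s))

Answer: 1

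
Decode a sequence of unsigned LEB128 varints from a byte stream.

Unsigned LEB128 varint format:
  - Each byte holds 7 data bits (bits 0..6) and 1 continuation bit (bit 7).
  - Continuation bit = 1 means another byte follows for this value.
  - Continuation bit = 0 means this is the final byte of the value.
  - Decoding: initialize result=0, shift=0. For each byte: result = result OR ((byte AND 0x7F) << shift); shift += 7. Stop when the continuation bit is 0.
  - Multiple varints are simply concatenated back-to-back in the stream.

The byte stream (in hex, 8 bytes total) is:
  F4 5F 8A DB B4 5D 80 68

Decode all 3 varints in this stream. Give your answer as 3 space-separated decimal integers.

Answer: 12276 195898762 13312

Derivation:
  byte[0]=0xF4 cont=1 payload=0x74=116: acc |= 116<<0 -> acc=116 shift=7
  byte[1]=0x5F cont=0 payload=0x5F=95: acc |= 95<<7 -> acc=12276 shift=14 [end]
Varint 1: bytes[0:2] = F4 5F -> value 12276 (2 byte(s))
  byte[2]=0x8A cont=1 payload=0x0A=10: acc |= 10<<0 -> acc=10 shift=7
  byte[3]=0xDB cont=1 payload=0x5B=91: acc |= 91<<7 -> acc=11658 shift=14
  byte[4]=0xB4 cont=1 payload=0x34=52: acc |= 52<<14 -> acc=863626 shift=21
  byte[5]=0x5D cont=0 payload=0x5D=93: acc |= 93<<21 -> acc=195898762 shift=28 [end]
Varint 2: bytes[2:6] = 8A DB B4 5D -> value 195898762 (4 byte(s))
  byte[6]=0x80 cont=1 payload=0x00=0: acc |= 0<<0 -> acc=0 shift=7
  byte[7]=0x68 cont=0 payload=0x68=104: acc |= 104<<7 -> acc=13312 shift=14 [end]
Varint 3: bytes[6:8] = 80 68 -> value 13312 (2 byte(s))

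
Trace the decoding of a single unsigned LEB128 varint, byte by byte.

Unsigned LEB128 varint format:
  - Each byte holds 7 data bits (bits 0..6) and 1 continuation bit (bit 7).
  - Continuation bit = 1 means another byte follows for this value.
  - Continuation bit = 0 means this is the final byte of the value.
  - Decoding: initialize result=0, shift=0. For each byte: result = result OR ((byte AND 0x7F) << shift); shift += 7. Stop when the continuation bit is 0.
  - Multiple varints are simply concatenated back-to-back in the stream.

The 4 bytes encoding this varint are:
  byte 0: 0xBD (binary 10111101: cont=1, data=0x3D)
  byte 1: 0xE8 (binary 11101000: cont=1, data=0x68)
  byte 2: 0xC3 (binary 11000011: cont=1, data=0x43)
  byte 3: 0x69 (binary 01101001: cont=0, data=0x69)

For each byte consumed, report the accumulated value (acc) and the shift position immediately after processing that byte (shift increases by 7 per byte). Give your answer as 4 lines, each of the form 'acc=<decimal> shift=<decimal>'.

Answer: acc=61 shift=7
acc=13373 shift=14
acc=1111101 shift=21
acc=221312061 shift=28

Derivation:
byte 0=0xBD: payload=0x3D=61, contrib = 61<<0 = 61; acc -> 61, shift -> 7
byte 1=0xE8: payload=0x68=104, contrib = 104<<7 = 13312; acc -> 13373, shift -> 14
byte 2=0xC3: payload=0x43=67, contrib = 67<<14 = 1097728; acc -> 1111101, shift -> 21
byte 3=0x69: payload=0x69=105, contrib = 105<<21 = 220200960; acc -> 221312061, shift -> 28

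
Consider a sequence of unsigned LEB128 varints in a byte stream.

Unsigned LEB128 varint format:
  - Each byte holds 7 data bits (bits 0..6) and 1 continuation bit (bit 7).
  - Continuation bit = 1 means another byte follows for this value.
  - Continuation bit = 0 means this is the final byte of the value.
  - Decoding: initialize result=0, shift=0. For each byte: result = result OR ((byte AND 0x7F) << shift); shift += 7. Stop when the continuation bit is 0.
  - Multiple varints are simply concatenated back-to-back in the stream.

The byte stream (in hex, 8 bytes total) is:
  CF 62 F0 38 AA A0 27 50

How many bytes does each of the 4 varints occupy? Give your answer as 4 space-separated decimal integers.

  byte[0]=0xCF cont=1 payload=0x4F=79: acc |= 79<<0 -> acc=79 shift=7
  byte[1]=0x62 cont=0 payload=0x62=98: acc |= 98<<7 -> acc=12623 shift=14 [end]
Varint 1: bytes[0:2] = CF 62 -> value 12623 (2 byte(s))
  byte[2]=0xF0 cont=1 payload=0x70=112: acc |= 112<<0 -> acc=112 shift=7
  byte[3]=0x38 cont=0 payload=0x38=56: acc |= 56<<7 -> acc=7280 shift=14 [end]
Varint 2: bytes[2:4] = F0 38 -> value 7280 (2 byte(s))
  byte[4]=0xAA cont=1 payload=0x2A=42: acc |= 42<<0 -> acc=42 shift=7
  byte[5]=0xA0 cont=1 payload=0x20=32: acc |= 32<<7 -> acc=4138 shift=14
  byte[6]=0x27 cont=0 payload=0x27=39: acc |= 39<<14 -> acc=643114 shift=21 [end]
Varint 3: bytes[4:7] = AA A0 27 -> value 643114 (3 byte(s))
  byte[7]=0x50 cont=0 payload=0x50=80: acc |= 80<<0 -> acc=80 shift=7 [end]
Varint 4: bytes[7:8] = 50 -> value 80 (1 byte(s))

Answer: 2 2 3 1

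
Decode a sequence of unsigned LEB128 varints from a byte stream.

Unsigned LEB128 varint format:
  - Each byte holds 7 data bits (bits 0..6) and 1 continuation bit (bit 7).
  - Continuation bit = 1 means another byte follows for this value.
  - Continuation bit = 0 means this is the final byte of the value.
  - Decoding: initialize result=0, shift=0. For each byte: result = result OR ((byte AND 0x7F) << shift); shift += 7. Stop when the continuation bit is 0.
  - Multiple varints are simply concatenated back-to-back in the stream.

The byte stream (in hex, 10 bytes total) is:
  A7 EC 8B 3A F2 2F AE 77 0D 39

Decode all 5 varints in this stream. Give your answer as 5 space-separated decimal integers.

Answer: 121828903 6130 15278 13 57

Derivation:
  byte[0]=0xA7 cont=1 payload=0x27=39: acc |= 39<<0 -> acc=39 shift=7
  byte[1]=0xEC cont=1 payload=0x6C=108: acc |= 108<<7 -> acc=13863 shift=14
  byte[2]=0x8B cont=1 payload=0x0B=11: acc |= 11<<14 -> acc=194087 shift=21
  byte[3]=0x3A cont=0 payload=0x3A=58: acc |= 58<<21 -> acc=121828903 shift=28 [end]
Varint 1: bytes[0:4] = A7 EC 8B 3A -> value 121828903 (4 byte(s))
  byte[4]=0xF2 cont=1 payload=0x72=114: acc |= 114<<0 -> acc=114 shift=7
  byte[5]=0x2F cont=0 payload=0x2F=47: acc |= 47<<7 -> acc=6130 shift=14 [end]
Varint 2: bytes[4:6] = F2 2F -> value 6130 (2 byte(s))
  byte[6]=0xAE cont=1 payload=0x2E=46: acc |= 46<<0 -> acc=46 shift=7
  byte[7]=0x77 cont=0 payload=0x77=119: acc |= 119<<7 -> acc=15278 shift=14 [end]
Varint 3: bytes[6:8] = AE 77 -> value 15278 (2 byte(s))
  byte[8]=0x0D cont=0 payload=0x0D=13: acc |= 13<<0 -> acc=13 shift=7 [end]
Varint 4: bytes[8:9] = 0D -> value 13 (1 byte(s))
  byte[9]=0x39 cont=0 payload=0x39=57: acc |= 57<<0 -> acc=57 shift=7 [end]
Varint 5: bytes[9:10] = 39 -> value 57 (1 byte(s))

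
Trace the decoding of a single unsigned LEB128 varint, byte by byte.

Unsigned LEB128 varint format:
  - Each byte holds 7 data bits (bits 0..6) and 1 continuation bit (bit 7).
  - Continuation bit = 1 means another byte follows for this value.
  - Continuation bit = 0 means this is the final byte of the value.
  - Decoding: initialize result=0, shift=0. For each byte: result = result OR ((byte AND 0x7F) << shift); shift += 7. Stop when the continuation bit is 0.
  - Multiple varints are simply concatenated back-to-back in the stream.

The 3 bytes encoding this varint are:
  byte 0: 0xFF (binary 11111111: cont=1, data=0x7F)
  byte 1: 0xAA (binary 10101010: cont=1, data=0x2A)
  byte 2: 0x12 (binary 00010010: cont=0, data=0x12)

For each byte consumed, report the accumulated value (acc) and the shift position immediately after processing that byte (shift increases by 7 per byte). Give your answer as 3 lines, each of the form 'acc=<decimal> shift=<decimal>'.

byte 0=0xFF: payload=0x7F=127, contrib = 127<<0 = 127; acc -> 127, shift -> 7
byte 1=0xAA: payload=0x2A=42, contrib = 42<<7 = 5376; acc -> 5503, shift -> 14
byte 2=0x12: payload=0x12=18, contrib = 18<<14 = 294912; acc -> 300415, shift -> 21

Answer: acc=127 shift=7
acc=5503 shift=14
acc=300415 shift=21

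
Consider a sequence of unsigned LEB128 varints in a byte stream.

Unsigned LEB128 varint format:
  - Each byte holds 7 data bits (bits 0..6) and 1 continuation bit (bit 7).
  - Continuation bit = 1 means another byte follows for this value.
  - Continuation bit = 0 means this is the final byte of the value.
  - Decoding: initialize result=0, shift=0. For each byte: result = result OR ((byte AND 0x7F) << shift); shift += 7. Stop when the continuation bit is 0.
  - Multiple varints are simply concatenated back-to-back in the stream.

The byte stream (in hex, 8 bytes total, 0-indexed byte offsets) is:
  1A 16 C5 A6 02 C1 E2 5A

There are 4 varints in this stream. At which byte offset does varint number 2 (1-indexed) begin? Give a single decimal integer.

Answer: 1

Derivation:
  byte[0]=0x1A cont=0 payload=0x1A=26: acc |= 26<<0 -> acc=26 shift=7 [end]
Varint 1: bytes[0:1] = 1A -> value 26 (1 byte(s))
  byte[1]=0x16 cont=0 payload=0x16=22: acc |= 22<<0 -> acc=22 shift=7 [end]
Varint 2: bytes[1:2] = 16 -> value 22 (1 byte(s))
  byte[2]=0xC5 cont=1 payload=0x45=69: acc |= 69<<0 -> acc=69 shift=7
  byte[3]=0xA6 cont=1 payload=0x26=38: acc |= 38<<7 -> acc=4933 shift=14
  byte[4]=0x02 cont=0 payload=0x02=2: acc |= 2<<14 -> acc=37701 shift=21 [end]
Varint 3: bytes[2:5] = C5 A6 02 -> value 37701 (3 byte(s))
  byte[5]=0xC1 cont=1 payload=0x41=65: acc |= 65<<0 -> acc=65 shift=7
  byte[6]=0xE2 cont=1 payload=0x62=98: acc |= 98<<7 -> acc=12609 shift=14
  byte[7]=0x5A cont=0 payload=0x5A=90: acc |= 90<<14 -> acc=1487169 shift=21 [end]
Varint 4: bytes[5:8] = C1 E2 5A -> value 1487169 (3 byte(s))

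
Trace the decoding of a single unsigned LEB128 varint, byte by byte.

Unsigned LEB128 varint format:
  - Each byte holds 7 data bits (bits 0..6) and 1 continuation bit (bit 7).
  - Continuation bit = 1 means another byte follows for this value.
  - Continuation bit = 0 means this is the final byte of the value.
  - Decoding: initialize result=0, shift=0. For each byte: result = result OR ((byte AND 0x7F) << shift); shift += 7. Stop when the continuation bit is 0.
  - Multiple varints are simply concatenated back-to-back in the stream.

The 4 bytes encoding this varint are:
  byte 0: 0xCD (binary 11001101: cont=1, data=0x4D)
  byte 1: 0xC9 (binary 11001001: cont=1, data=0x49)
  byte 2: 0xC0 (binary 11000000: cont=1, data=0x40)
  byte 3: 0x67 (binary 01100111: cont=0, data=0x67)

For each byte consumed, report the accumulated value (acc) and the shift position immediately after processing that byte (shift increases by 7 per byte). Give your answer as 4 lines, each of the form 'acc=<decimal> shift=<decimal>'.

byte 0=0xCD: payload=0x4D=77, contrib = 77<<0 = 77; acc -> 77, shift -> 7
byte 1=0xC9: payload=0x49=73, contrib = 73<<7 = 9344; acc -> 9421, shift -> 14
byte 2=0xC0: payload=0x40=64, contrib = 64<<14 = 1048576; acc -> 1057997, shift -> 21
byte 3=0x67: payload=0x67=103, contrib = 103<<21 = 216006656; acc -> 217064653, shift -> 28

Answer: acc=77 shift=7
acc=9421 shift=14
acc=1057997 shift=21
acc=217064653 shift=28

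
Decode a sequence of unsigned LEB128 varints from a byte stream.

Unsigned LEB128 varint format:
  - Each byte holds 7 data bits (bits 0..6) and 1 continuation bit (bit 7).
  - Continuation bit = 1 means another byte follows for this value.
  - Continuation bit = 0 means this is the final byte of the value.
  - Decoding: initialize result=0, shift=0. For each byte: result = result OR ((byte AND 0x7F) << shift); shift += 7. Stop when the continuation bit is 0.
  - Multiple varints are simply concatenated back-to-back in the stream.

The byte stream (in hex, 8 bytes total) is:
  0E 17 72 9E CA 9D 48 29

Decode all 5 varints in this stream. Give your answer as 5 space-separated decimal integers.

Answer: 14 23 114 151479582 41

Derivation:
  byte[0]=0x0E cont=0 payload=0x0E=14: acc |= 14<<0 -> acc=14 shift=7 [end]
Varint 1: bytes[0:1] = 0E -> value 14 (1 byte(s))
  byte[1]=0x17 cont=0 payload=0x17=23: acc |= 23<<0 -> acc=23 shift=7 [end]
Varint 2: bytes[1:2] = 17 -> value 23 (1 byte(s))
  byte[2]=0x72 cont=0 payload=0x72=114: acc |= 114<<0 -> acc=114 shift=7 [end]
Varint 3: bytes[2:3] = 72 -> value 114 (1 byte(s))
  byte[3]=0x9E cont=1 payload=0x1E=30: acc |= 30<<0 -> acc=30 shift=7
  byte[4]=0xCA cont=1 payload=0x4A=74: acc |= 74<<7 -> acc=9502 shift=14
  byte[5]=0x9D cont=1 payload=0x1D=29: acc |= 29<<14 -> acc=484638 shift=21
  byte[6]=0x48 cont=0 payload=0x48=72: acc |= 72<<21 -> acc=151479582 shift=28 [end]
Varint 4: bytes[3:7] = 9E CA 9D 48 -> value 151479582 (4 byte(s))
  byte[7]=0x29 cont=0 payload=0x29=41: acc |= 41<<0 -> acc=41 shift=7 [end]
Varint 5: bytes[7:8] = 29 -> value 41 (1 byte(s))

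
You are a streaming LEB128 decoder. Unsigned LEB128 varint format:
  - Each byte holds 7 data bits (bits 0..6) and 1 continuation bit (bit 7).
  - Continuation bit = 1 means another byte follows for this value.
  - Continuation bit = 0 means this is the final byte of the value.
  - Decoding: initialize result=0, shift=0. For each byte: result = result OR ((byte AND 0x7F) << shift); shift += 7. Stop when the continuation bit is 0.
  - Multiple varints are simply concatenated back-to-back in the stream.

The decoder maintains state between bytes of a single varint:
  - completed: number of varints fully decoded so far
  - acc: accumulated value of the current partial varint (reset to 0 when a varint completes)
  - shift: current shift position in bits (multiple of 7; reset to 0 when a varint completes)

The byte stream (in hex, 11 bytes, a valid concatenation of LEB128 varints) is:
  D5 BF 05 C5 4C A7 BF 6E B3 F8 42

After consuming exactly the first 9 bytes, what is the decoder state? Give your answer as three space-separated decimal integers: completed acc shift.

Answer: 3 51 7

Derivation:
byte[0]=0xD5 cont=1 payload=0x55: acc |= 85<<0 -> completed=0 acc=85 shift=7
byte[1]=0xBF cont=1 payload=0x3F: acc |= 63<<7 -> completed=0 acc=8149 shift=14
byte[2]=0x05 cont=0 payload=0x05: varint #1 complete (value=90069); reset -> completed=1 acc=0 shift=0
byte[3]=0xC5 cont=1 payload=0x45: acc |= 69<<0 -> completed=1 acc=69 shift=7
byte[4]=0x4C cont=0 payload=0x4C: varint #2 complete (value=9797); reset -> completed=2 acc=0 shift=0
byte[5]=0xA7 cont=1 payload=0x27: acc |= 39<<0 -> completed=2 acc=39 shift=7
byte[6]=0xBF cont=1 payload=0x3F: acc |= 63<<7 -> completed=2 acc=8103 shift=14
byte[7]=0x6E cont=0 payload=0x6E: varint #3 complete (value=1810343); reset -> completed=3 acc=0 shift=0
byte[8]=0xB3 cont=1 payload=0x33: acc |= 51<<0 -> completed=3 acc=51 shift=7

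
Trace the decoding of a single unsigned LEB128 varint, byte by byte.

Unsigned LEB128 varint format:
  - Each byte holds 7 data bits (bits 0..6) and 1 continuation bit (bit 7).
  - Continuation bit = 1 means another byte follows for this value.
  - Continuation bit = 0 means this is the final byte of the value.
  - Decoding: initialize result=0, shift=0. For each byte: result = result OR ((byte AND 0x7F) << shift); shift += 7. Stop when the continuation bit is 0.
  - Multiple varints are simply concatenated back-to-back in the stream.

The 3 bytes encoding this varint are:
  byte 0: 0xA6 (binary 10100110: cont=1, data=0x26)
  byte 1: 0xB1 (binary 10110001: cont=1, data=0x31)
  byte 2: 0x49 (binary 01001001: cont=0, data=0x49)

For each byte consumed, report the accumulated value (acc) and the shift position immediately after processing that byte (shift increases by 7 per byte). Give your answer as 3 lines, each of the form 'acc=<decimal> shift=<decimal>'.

Answer: acc=38 shift=7
acc=6310 shift=14
acc=1202342 shift=21

Derivation:
byte 0=0xA6: payload=0x26=38, contrib = 38<<0 = 38; acc -> 38, shift -> 7
byte 1=0xB1: payload=0x31=49, contrib = 49<<7 = 6272; acc -> 6310, shift -> 14
byte 2=0x49: payload=0x49=73, contrib = 73<<14 = 1196032; acc -> 1202342, shift -> 21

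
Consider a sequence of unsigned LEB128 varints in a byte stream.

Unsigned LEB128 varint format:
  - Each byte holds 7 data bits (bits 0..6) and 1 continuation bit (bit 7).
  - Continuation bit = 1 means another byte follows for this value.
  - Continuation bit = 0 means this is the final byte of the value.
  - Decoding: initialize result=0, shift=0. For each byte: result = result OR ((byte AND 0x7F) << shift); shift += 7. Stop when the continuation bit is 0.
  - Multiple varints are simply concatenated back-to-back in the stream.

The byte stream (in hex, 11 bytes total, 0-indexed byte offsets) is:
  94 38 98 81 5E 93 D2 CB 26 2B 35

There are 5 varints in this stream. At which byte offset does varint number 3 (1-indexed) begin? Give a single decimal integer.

  byte[0]=0x94 cont=1 payload=0x14=20: acc |= 20<<0 -> acc=20 shift=7
  byte[1]=0x38 cont=0 payload=0x38=56: acc |= 56<<7 -> acc=7188 shift=14 [end]
Varint 1: bytes[0:2] = 94 38 -> value 7188 (2 byte(s))
  byte[2]=0x98 cont=1 payload=0x18=24: acc |= 24<<0 -> acc=24 shift=7
  byte[3]=0x81 cont=1 payload=0x01=1: acc |= 1<<7 -> acc=152 shift=14
  byte[4]=0x5E cont=0 payload=0x5E=94: acc |= 94<<14 -> acc=1540248 shift=21 [end]
Varint 2: bytes[2:5] = 98 81 5E -> value 1540248 (3 byte(s))
  byte[5]=0x93 cont=1 payload=0x13=19: acc |= 19<<0 -> acc=19 shift=7
  byte[6]=0xD2 cont=1 payload=0x52=82: acc |= 82<<7 -> acc=10515 shift=14
  byte[7]=0xCB cont=1 payload=0x4B=75: acc |= 75<<14 -> acc=1239315 shift=21
  byte[8]=0x26 cont=0 payload=0x26=38: acc |= 38<<21 -> acc=80931091 shift=28 [end]
Varint 3: bytes[5:9] = 93 D2 CB 26 -> value 80931091 (4 byte(s))
  byte[9]=0x2B cont=0 payload=0x2B=43: acc |= 43<<0 -> acc=43 shift=7 [end]
Varint 4: bytes[9:10] = 2B -> value 43 (1 byte(s))
  byte[10]=0x35 cont=0 payload=0x35=53: acc |= 53<<0 -> acc=53 shift=7 [end]
Varint 5: bytes[10:11] = 35 -> value 53 (1 byte(s))

Answer: 5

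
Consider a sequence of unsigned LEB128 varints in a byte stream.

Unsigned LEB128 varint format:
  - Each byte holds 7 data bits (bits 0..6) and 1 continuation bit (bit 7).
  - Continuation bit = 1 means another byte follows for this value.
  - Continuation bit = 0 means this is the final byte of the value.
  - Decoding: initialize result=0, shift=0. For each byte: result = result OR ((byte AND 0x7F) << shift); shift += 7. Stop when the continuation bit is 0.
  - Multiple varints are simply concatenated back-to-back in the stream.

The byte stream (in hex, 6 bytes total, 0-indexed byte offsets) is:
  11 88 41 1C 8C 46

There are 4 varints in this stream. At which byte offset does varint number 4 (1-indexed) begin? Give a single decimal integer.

  byte[0]=0x11 cont=0 payload=0x11=17: acc |= 17<<0 -> acc=17 shift=7 [end]
Varint 1: bytes[0:1] = 11 -> value 17 (1 byte(s))
  byte[1]=0x88 cont=1 payload=0x08=8: acc |= 8<<0 -> acc=8 shift=7
  byte[2]=0x41 cont=0 payload=0x41=65: acc |= 65<<7 -> acc=8328 shift=14 [end]
Varint 2: bytes[1:3] = 88 41 -> value 8328 (2 byte(s))
  byte[3]=0x1C cont=0 payload=0x1C=28: acc |= 28<<0 -> acc=28 shift=7 [end]
Varint 3: bytes[3:4] = 1C -> value 28 (1 byte(s))
  byte[4]=0x8C cont=1 payload=0x0C=12: acc |= 12<<0 -> acc=12 shift=7
  byte[5]=0x46 cont=0 payload=0x46=70: acc |= 70<<7 -> acc=8972 shift=14 [end]
Varint 4: bytes[4:6] = 8C 46 -> value 8972 (2 byte(s))

Answer: 4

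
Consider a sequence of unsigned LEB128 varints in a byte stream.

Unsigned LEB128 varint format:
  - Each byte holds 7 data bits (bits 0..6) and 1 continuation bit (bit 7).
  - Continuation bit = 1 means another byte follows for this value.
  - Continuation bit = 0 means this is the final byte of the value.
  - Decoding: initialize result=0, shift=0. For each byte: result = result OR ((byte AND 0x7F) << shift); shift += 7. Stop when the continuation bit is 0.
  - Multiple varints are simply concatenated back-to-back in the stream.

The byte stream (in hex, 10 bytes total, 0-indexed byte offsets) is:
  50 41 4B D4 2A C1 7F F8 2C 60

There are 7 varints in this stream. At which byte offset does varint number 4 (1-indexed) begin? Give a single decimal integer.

  byte[0]=0x50 cont=0 payload=0x50=80: acc |= 80<<0 -> acc=80 shift=7 [end]
Varint 1: bytes[0:1] = 50 -> value 80 (1 byte(s))
  byte[1]=0x41 cont=0 payload=0x41=65: acc |= 65<<0 -> acc=65 shift=7 [end]
Varint 2: bytes[1:2] = 41 -> value 65 (1 byte(s))
  byte[2]=0x4B cont=0 payload=0x4B=75: acc |= 75<<0 -> acc=75 shift=7 [end]
Varint 3: bytes[2:3] = 4B -> value 75 (1 byte(s))
  byte[3]=0xD4 cont=1 payload=0x54=84: acc |= 84<<0 -> acc=84 shift=7
  byte[4]=0x2A cont=0 payload=0x2A=42: acc |= 42<<7 -> acc=5460 shift=14 [end]
Varint 4: bytes[3:5] = D4 2A -> value 5460 (2 byte(s))
  byte[5]=0xC1 cont=1 payload=0x41=65: acc |= 65<<0 -> acc=65 shift=7
  byte[6]=0x7F cont=0 payload=0x7F=127: acc |= 127<<7 -> acc=16321 shift=14 [end]
Varint 5: bytes[5:7] = C1 7F -> value 16321 (2 byte(s))
  byte[7]=0xF8 cont=1 payload=0x78=120: acc |= 120<<0 -> acc=120 shift=7
  byte[8]=0x2C cont=0 payload=0x2C=44: acc |= 44<<7 -> acc=5752 shift=14 [end]
Varint 6: bytes[7:9] = F8 2C -> value 5752 (2 byte(s))
  byte[9]=0x60 cont=0 payload=0x60=96: acc |= 96<<0 -> acc=96 shift=7 [end]
Varint 7: bytes[9:10] = 60 -> value 96 (1 byte(s))

Answer: 3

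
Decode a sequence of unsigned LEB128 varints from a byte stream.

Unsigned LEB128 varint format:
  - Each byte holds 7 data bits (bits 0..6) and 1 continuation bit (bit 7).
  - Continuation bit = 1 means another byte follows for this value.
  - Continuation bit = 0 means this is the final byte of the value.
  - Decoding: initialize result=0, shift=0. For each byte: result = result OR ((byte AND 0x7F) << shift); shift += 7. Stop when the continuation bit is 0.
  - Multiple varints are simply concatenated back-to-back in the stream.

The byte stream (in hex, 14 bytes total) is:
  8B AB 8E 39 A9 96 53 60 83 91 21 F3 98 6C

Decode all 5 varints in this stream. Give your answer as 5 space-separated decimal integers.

Answer: 119772555 1362729 96 542851 1772659

Derivation:
  byte[0]=0x8B cont=1 payload=0x0B=11: acc |= 11<<0 -> acc=11 shift=7
  byte[1]=0xAB cont=1 payload=0x2B=43: acc |= 43<<7 -> acc=5515 shift=14
  byte[2]=0x8E cont=1 payload=0x0E=14: acc |= 14<<14 -> acc=234891 shift=21
  byte[3]=0x39 cont=0 payload=0x39=57: acc |= 57<<21 -> acc=119772555 shift=28 [end]
Varint 1: bytes[0:4] = 8B AB 8E 39 -> value 119772555 (4 byte(s))
  byte[4]=0xA9 cont=1 payload=0x29=41: acc |= 41<<0 -> acc=41 shift=7
  byte[5]=0x96 cont=1 payload=0x16=22: acc |= 22<<7 -> acc=2857 shift=14
  byte[6]=0x53 cont=0 payload=0x53=83: acc |= 83<<14 -> acc=1362729 shift=21 [end]
Varint 2: bytes[4:7] = A9 96 53 -> value 1362729 (3 byte(s))
  byte[7]=0x60 cont=0 payload=0x60=96: acc |= 96<<0 -> acc=96 shift=7 [end]
Varint 3: bytes[7:8] = 60 -> value 96 (1 byte(s))
  byte[8]=0x83 cont=1 payload=0x03=3: acc |= 3<<0 -> acc=3 shift=7
  byte[9]=0x91 cont=1 payload=0x11=17: acc |= 17<<7 -> acc=2179 shift=14
  byte[10]=0x21 cont=0 payload=0x21=33: acc |= 33<<14 -> acc=542851 shift=21 [end]
Varint 4: bytes[8:11] = 83 91 21 -> value 542851 (3 byte(s))
  byte[11]=0xF3 cont=1 payload=0x73=115: acc |= 115<<0 -> acc=115 shift=7
  byte[12]=0x98 cont=1 payload=0x18=24: acc |= 24<<7 -> acc=3187 shift=14
  byte[13]=0x6C cont=0 payload=0x6C=108: acc |= 108<<14 -> acc=1772659 shift=21 [end]
Varint 5: bytes[11:14] = F3 98 6C -> value 1772659 (3 byte(s))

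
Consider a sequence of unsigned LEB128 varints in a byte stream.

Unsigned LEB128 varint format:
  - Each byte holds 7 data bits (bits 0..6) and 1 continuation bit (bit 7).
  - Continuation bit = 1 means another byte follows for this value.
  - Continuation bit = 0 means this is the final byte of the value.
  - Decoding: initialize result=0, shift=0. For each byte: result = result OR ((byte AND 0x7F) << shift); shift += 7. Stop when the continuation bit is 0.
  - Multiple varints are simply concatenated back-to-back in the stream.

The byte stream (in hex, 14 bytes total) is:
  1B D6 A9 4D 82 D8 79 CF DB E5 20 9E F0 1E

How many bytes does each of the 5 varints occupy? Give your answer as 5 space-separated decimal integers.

  byte[0]=0x1B cont=0 payload=0x1B=27: acc |= 27<<0 -> acc=27 shift=7 [end]
Varint 1: bytes[0:1] = 1B -> value 27 (1 byte(s))
  byte[1]=0xD6 cont=1 payload=0x56=86: acc |= 86<<0 -> acc=86 shift=7
  byte[2]=0xA9 cont=1 payload=0x29=41: acc |= 41<<7 -> acc=5334 shift=14
  byte[3]=0x4D cont=0 payload=0x4D=77: acc |= 77<<14 -> acc=1266902 shift=21 [end]
Varint 2: bytes[1:4] = D6 A9 4D -> value 1266902 (3 byte(s))
  byte[4]=0x82 cont=1 payload=0x02=2: acc |= 2<<0 -> acc=2 shift=7
  byte[5]=0xD8 cont=1 payload=0x58=88: acc |= 88<<7 -> acc=11266 shift=14
  byte[6]=0x79 cont=0 payload=0x79=121: acc |= 121<<14 -> acc=1993730 shift=21 [end]
Varint 3: bytes[4:7] = 82 D8 79 -> value 1993730 (3 byte(s))
  byte[7]=0xCF cont=1 payload=0x4F=79: acc |= 79<<0 -> acc=79 shift=7
  byte[8]=0xDB cont=1 payload=0x5B=91: acc |= 91<<7 -> acc=11727 shift=14
  byte[9]=0xE5 cont=1 payload=0x65=101: acc |= 101<<14 -> acc=1666511 shift=21
  byte[10]=0x20 cont=0 payload=0x20=32: acc |= 32<<21 -> acc=68775375 shift=28 [end]
Varint 4: bytes[7:11] = CF DB E5 20 -> value 68775375 (4 byte(s))
  byte[11]=0x9E cont=1 payload=0x1E=30: acc |= 30<<0 -> acc=30 shift=7
  byte[12]=0xF0 cont=1 payload=0x70=112: acc |= 112<<7 -> acc=14366 shift=14
  byte[13]=0x1E cont=0 payload=0x1E=30: acc |= 30<<14 -> acc=505886 shift=21 [end]
Varint 5: bytes[11:14] = 9E F0 1E -> value 505886 (3 byte(s))

Answer: 1 3 3 4 3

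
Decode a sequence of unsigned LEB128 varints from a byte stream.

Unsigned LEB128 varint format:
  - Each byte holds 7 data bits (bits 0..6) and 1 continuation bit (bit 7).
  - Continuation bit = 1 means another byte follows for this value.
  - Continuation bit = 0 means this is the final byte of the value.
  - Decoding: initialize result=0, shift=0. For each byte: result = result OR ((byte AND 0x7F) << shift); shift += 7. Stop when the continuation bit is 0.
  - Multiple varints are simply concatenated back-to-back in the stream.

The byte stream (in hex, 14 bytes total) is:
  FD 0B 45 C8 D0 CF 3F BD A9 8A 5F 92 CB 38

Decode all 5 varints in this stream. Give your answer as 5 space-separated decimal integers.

Answer: 1533 69 133425224 199398589 927122

Derivation:
  byte[0]=0xFD cont=1 payload=0x7D=125: acc |= 125<<0 -> acc=125 shift=7
  byte[1]=0x0B cont=0 payload=0x0B=11: acc |= 11<<7 -> acc=1533 shift=14 [end]
Varint 1: bytes[0:2] = FD 0B -> value 1533 (2 byte(s))
  byte[2]=0x45 cont=0 payload=0x45=69: acc |= 69<<0 -> acc=69 shift=7 [end]
Varint 2: bytes[2:3] = 45 -> value 69 (1 byte(s))
  byte[3]=0xC8 cont=1 payload=0x48=72: acc |= 72<<0 -> acc=72 shift=7
  byte[4]=0xD0 cont=1 payload=0x50=80: acc |= 80<<7 -> acc=10312 shift=14
  byte[5]=0xCF cont=1 payload=0x4F=79: acc |= 79<<14 -> acc=1304648 shift=21
  byte[6]=0x3F cont=0 payload=0x3F=63: acc |= 63<<21 -> acc=133425224 shift=28 [end]
Varint 3: bytes[3:7] = C8 D0 CF 3F -> value 133425224 (4 byte(s))
  byte[7]=0xBD cont=1 payload=0x3D=61: acc |= 61<<0 -> acc=61 shift=7
  byte[8]=0xA9 cont=1 payload=0x29=41: acc |= 41<<7 -> acc=5309 shift=14
  byte[9]=0x8A cont=1 payload=0x0A=10: acc |= 10<<14 -> acc=169149 shift=21
  byte[10]=0x5F cont=0 payload=0x5F=95: acc |= 95<<21 -> acc=199398589 shift=28 [end]
Varint 4: bytes[7:11] = BD A9 8A 5F -> value 199398589 (4 byte(s))
  byte[11]=0x92 cont=1 payload=0x12=18: acc |= 18<<0 -> acc=18 shift=7
  byte[12]=0xCB cont=1 payload=0x4B=75: acc |= 75<<7 -> acc=9618 shift=14
  byte[13]=0x38 cont=0 payload=0x38=56: acc |= 56<<14 -> acc=927122 shift=21 [end]
Varint 5: bytes[11:14] = 92 CB 38 -> value 927122 (3 byte(s))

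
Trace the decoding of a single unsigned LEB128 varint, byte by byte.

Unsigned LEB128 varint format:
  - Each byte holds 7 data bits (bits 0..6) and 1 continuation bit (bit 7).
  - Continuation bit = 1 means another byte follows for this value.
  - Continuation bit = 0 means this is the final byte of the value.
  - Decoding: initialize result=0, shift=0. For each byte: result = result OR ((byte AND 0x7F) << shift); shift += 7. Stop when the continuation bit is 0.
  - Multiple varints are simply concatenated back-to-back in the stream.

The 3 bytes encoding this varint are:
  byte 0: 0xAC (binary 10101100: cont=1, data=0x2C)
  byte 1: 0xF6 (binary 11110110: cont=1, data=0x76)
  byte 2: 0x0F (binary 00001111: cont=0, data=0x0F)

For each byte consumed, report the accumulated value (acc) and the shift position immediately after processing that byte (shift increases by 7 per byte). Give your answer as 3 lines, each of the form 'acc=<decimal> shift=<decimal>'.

byte 0=0xAC: payload=0x2C=44, contrib = 44<<0 = 44; acc -> 44, shift -> 7
byte 1=0xF6: payload=0x76=118, contrib = 118<<7 = 15104; acc -> 15148, shift -> 14
byte 2=0x0F: payload=0x0F=15, contrib = 15<<14 = 245760; acc -> 260908, shift -> 21

Answer: acc=44 shift=7
acc=15148 shift=14
acc=260908 shift=21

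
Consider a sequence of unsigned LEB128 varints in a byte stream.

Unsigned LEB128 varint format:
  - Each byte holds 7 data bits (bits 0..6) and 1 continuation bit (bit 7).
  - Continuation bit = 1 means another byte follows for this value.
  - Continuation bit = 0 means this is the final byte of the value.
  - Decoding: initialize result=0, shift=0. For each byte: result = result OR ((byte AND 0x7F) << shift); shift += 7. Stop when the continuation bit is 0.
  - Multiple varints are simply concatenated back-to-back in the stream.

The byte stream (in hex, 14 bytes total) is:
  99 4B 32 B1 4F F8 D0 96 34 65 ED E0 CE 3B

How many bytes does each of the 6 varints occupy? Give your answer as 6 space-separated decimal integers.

Answer: 2 1 2 4 1 4

Derivation:
  byte[0]=0x99 cont=1 payload=0x19=25: acc |= 25<<0 -> acc=25 shift=7
  byte[1]=0x4B cont=0 payload=0x4B=75: acc |= 75<<7 -> acc=9625 shift=14 [end]
Varint 1: bytes[0:2] = 99 4B -> value 9625 (2 byte(s))
  byte[2]=0x32 cont=0 payload=0x32=50: acc |= 50<<0 -> acc=50 shift=7 [end]
Varint 2: bytes[2:3] = 32 -> value 50 (1 byte(s))
  byte[3]=0xB1 cont=1 payload=0x31=49: acc |= 49<<0 -> acc=49 shift=7
  byte[4]=0x4F cont=0 payload=0x4F=79: acc |= 79<<7 -> acc=10161 shift=14 [end]
Varint 3: bytes[3:5] = B1 4F -> value 10161 (2 byte(s))
  byte[5]=0xF8 cont=1 payload=0x78=120: acc |= 120<<0 -> acc=120 shift=7
  byte[6]=0xD0 cont=1 payload=0x50=80: acc |= 80<<7 -> acc=10360 shift=14
  byte[7]=0x96 cont=1 payload=0x16=22: acc |= 22<<14 -> acc=370808 shift=21
  byte[8]=0x34 cont=0 payload=0x34=52: acc |= 52<<21 -> acc=109422712 shift=28 [end]
Varint 4: bytes[5:9] = F8 D0 96 34 -> value 109422712 (4 byte(s))
  byte[9]=0x65 cont=0 payload=0x65=101: acc |= 101<<0 -> acc=101 shift=7 [end]
Varint 5: bytes[9:10] = 65 -> value 101 (1 byte(s))
  byte[10]=0xED cont=1 payload=0x6D=109: acc |= 109<<0 -> acc=109 shift=7
  byte[11]=0xE0 cont=1 payload=0x60=96: acc |= 96<<7 -> acc=12397 shift=14
  byte[12]=0xCE cont=1 payload=0x4E=78: acc |= 78<<14 -> acc=1290349 shift=21
  byte[13]=0x3B cont=0 payload=0x3B=59: acc |= 59<<21 -> acc=125022317 shift=28 [end]
Varint 6: bytes[10:14] = ED E0 CE 3B -> value 125022317 (4 byte(s))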